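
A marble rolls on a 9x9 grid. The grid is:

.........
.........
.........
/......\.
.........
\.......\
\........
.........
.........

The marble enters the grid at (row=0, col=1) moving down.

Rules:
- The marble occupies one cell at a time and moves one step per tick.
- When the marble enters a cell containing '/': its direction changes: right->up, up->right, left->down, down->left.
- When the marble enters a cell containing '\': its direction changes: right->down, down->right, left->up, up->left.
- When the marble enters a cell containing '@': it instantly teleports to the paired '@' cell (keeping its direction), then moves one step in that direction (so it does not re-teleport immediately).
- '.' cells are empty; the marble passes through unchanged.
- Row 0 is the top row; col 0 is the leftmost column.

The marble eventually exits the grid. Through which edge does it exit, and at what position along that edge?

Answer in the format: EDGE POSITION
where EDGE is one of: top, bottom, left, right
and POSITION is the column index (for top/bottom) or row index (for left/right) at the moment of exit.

Step 1: enter (0,1), '.' pass, move down to (1,1)
Step 2: enter (1,1), '.' pass, move down to (2,1)
Step 3: enter (2,1), '.' pass, move down to (3,1)
Step 4: enter (3,1), '.' pass, move down to (4,1)
Step 5: enter (4,1), '.' pass, move down to (5,1)
Step 6: enter (5,1), '.' pass, move down to (6,1)
Step 7: enter (6,1), '.' pass, move down to (7,1)
Step 8: enter (7,1), '.' pass, move down to (8,1)
Step 9: enter (8,1), '.' pass, move down to (9,1)
Step 10: at (9,1) — EXIT via bottom edge, pos 1

Answer: bottom 1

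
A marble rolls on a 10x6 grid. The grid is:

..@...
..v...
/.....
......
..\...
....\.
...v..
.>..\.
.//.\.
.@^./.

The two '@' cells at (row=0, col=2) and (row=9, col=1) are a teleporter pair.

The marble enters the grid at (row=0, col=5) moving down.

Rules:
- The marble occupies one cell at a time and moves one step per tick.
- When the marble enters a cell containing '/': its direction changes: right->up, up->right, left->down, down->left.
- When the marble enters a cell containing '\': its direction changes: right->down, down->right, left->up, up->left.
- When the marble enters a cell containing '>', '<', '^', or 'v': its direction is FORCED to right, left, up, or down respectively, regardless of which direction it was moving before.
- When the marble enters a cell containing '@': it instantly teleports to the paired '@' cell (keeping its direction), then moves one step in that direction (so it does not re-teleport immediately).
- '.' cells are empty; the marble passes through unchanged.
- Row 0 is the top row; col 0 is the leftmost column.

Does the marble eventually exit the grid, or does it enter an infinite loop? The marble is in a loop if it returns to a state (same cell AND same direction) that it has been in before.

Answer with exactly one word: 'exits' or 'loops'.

Step 1: enter (0,5), '.' pass, move down to (1,5)
Step 2: enter (1,5), '.' pass, move down to (2,5)
Step 3: enter (2,5), '.' pass, move down to (3,5)
Step 4: enter (3,5), '.' pass, move down to (4,5)
Step 5: enter (4,5), '.' pass, move down to (5,5)
Step 6: enter (5,5), '.' pass, move down to (6,5)
Step 7: enter (6,5), '.' pass, move down to (7,5)
Step 8: enter (7,5), '.' pass, move down to (8,5)
Step 9: enter (8,5), '.' pass, move down to (9,5)
Step 10: enter (9,5), '.' pass, move down to (10,5)
Step 11: at (10,5) — EXIT via bottom edge, pos 5

Answer: exits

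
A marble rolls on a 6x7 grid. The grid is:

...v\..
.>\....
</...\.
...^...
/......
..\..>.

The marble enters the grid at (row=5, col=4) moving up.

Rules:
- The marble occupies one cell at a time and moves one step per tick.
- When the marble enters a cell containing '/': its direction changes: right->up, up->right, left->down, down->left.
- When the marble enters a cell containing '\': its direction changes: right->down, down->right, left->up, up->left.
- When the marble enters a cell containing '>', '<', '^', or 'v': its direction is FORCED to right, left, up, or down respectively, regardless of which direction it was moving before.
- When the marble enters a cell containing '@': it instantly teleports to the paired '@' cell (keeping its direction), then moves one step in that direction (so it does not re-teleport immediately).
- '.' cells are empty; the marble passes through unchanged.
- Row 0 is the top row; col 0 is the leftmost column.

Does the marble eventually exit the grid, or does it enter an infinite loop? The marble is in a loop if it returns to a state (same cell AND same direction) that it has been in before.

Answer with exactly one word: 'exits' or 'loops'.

Answer: loops

Derivation:
Step 1: enter (5,4), '.' pass, move up to (4,4)
Step 2: enter (4,4), '.' pass, move up to (3,4)
Step 3: enter (3,4), '.' pass, move up to (2,4)
Step 4: enter (2,4), '.' pass, move up to (1,4)
Step 5: enter (1,4), '.' pass, move up to (0,4)
Step 6: enter (0,4), '\' deflects up->left, move left to (0,3)
Step 7: enter (0,3), 'v' forces left->down, move down to (1,3)
Step 8: enter (1,3), '.' pass, move down to (2,3)
Step 9: enter (2,3), '.' pass, move down to (3,3)
Step 10: enter (3,3), '^' forces down->up, move up to (2,3)
Step 11: enter (2,3), '.' pass, move up to (1,3)
Step 12: enter (1,3), '.' pass, move up to (0,3)
Step 13: enter (0,3), 'v' forces up->down, move down to (1,3)
Step 14: at (1,3) dir=down — LOOP DETECTED (seen before)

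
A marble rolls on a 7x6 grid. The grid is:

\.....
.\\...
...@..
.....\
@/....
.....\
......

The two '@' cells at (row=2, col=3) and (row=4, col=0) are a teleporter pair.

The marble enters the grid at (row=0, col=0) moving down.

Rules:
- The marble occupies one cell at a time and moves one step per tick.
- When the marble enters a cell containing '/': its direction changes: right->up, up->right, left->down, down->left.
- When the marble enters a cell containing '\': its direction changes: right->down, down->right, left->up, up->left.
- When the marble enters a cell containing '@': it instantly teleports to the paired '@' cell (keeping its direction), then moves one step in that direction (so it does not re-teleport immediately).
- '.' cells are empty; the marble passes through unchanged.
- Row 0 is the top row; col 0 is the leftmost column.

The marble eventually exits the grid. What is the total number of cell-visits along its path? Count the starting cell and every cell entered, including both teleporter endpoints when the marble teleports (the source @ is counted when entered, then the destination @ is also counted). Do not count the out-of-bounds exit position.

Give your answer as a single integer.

Answer: 6

Derivation:
Step 1: enter (0,0), '\' deflects down->right, move right to (0,1)
Step 2: enter (0,1), '.' pass, move right to (0,2)
Step 3: enter (0,2), '.' pass, move right to (0,3)
Step 4: enter (0,3), '.' pass, move right to (0,4)
Step 5: enter (0,4), '.' pass, move right to (0,5)
Step 6: enter (0,5), '.' pass, move right to (0,6)
Step 7: at (0,6) — EXIT via right edge, pos 0
Path length (cell visits): 6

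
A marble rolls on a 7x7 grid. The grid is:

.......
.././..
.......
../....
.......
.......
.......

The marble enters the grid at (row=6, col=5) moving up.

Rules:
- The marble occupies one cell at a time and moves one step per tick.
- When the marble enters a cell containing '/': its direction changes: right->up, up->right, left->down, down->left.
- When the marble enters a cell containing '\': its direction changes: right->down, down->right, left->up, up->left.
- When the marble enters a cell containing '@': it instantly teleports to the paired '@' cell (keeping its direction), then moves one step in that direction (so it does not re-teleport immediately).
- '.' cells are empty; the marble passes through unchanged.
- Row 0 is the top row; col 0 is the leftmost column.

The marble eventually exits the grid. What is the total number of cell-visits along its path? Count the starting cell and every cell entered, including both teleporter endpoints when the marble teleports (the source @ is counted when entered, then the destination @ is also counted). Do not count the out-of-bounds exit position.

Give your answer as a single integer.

Answer: 7

Derivation:
Step 1: enter (6,5), '.' pass, move up to (5,5)
Step 2: enter (5,5), '.' pass, move up to (4,5)
Step 3: enter (4,5), '.' pass, move up to (3,5)
Step 4: enter (3,5), '.' pass, move up to (2,5)
Step 5: enter (2,5), '.' pass, move up to (1,5)
Step 6: enter (1,5), '.' pass, move up to (0,5)
Step 7: enter (0,5), '.' pass, move up to (-1,5)
Step 8: at (-1,5) — EXIT via top edge, pos 5
Path length (cell visits): 7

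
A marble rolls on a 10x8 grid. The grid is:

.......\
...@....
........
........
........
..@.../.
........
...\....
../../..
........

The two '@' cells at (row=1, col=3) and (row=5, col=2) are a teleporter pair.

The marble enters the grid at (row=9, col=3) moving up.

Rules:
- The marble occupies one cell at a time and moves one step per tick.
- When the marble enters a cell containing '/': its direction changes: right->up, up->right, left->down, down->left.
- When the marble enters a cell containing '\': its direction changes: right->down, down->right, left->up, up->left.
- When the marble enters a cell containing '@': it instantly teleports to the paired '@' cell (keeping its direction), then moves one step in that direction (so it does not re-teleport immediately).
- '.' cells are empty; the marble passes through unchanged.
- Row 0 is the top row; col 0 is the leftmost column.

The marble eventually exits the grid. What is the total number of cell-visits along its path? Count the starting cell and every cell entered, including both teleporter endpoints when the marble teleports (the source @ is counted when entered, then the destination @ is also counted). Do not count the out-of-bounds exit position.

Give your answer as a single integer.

Answer: 6

Derivation:
Step 1: enter (9,3), '.' pass, move up to (8,3)
Step 2: enter (8,3), '.' pass, move up to (7,3)
Step 3: enter (7,3), '\' deflects up->left, move left to (7,2)
Step 4: enter (7,2), '.' pass, move left to (7,1)
Step 5: enter (7,1), '.' pass, move left to (7,0)
Step 6: enter (7,0), '.' pass, move left to (7,-1)
Step 7: at (7,-1) — EXIT via left edge, pos 7
Path length (cell visits): 6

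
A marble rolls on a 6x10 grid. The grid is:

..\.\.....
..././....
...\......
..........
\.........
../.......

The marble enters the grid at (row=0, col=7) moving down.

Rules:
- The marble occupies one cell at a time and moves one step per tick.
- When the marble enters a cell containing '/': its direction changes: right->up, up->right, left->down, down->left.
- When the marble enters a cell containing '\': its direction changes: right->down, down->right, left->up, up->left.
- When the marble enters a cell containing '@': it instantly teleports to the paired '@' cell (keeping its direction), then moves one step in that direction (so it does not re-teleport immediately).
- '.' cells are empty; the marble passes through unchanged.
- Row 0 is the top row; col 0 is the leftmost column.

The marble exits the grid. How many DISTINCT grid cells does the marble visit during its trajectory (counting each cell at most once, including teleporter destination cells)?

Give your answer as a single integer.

Answer: 6

Derivation:
Step 1: enter (0,7), '.' pass, move down to (1,7)
Step 2: enter (1,7), '.' pass, move down to (2,7)
Step 3: enter (2,7), '.' pass, move down to (3,7)
Step 4: enter (3,7), '.' pass, move down to (4,7)
Step 5: enter (4,7), '.' pass, move down to (5,7)
Step 6: enter (5,7), '.' pass, move down to (6,7)
Step 7: at (6,7) — EXIT via bottom edge, pos 7
Distinct cells visited: 6 (path length 6)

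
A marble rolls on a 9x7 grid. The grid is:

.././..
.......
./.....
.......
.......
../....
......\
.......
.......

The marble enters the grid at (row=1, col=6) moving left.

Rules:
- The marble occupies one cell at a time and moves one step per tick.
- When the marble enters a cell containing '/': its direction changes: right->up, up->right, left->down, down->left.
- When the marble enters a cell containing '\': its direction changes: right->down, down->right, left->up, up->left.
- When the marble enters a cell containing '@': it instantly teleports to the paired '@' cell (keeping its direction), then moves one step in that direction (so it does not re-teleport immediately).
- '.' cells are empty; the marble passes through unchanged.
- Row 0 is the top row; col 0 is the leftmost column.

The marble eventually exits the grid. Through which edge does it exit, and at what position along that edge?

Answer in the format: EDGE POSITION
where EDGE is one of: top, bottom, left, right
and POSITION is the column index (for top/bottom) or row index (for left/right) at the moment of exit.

Step 1: enter (1,6), '.' pass, move left to (1,5)
Step 2: enter (1,5), '.' pass, move left to (1,4)
Step 3: enter (1,4), '.' pass, move left to (1,3)
Step 4: enter (1,3), '.' pass, move left to (1,2)
Step 5: enter (1,2), '.' pass, move left to (1,1)
Step 6: enter (1,1), '.' pass, move left to (1,0)
Step 7: enter (1,0), '.' pass, move left to (1,-1)
Step 8: at (1,-1) — EXIT via left edge, pos 1

Answer: left 1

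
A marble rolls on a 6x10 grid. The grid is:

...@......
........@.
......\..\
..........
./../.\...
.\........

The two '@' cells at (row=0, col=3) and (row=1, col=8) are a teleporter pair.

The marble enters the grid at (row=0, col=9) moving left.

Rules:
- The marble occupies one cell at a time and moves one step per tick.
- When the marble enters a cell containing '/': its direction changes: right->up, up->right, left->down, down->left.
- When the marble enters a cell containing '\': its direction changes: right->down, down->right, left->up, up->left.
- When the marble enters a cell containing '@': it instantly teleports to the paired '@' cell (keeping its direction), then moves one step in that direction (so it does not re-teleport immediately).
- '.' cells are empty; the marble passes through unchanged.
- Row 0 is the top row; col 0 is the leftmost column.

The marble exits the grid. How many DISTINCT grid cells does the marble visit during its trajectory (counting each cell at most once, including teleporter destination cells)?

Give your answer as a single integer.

Answer: 16

Derivation:
Step 1: enter (0,9), '.' pass, move left to (0,8)
Step 2: enter (0,8), '.' pass, move left to (0,7)
Step 3: enter (0,7), '.' pass, move left to (0,6)
Step 4: enter (0,6), '.' pass, move left to (0,5)
Step 5: enter (0,5), '.' pass, move left to (0,4)
Step 6: enter (0,4), '.' pass, move left to (0,3)
Step 7: enter (0,3), '@' teleport (0,3)->(1,8), also enter (1,8), move left to (1,7)
Step 8: enter (1,7), '.' pass, move left to (1,6)
Step 9: enter (1,6), '.' pass, move left to (1,5)
Step 10: enter (1,5), '.' pass, move left to (1,4)
Step 11: enter (1,4), '.' pass, move left to (1,3)
Step 12: enter (1,3), '.' pass, move left to (1,2)
Step 13: enter (1,2), '.' pass, move left to (1,1)
Step 14: enter (1,1), '.' pass, move left to (1,0)
Step 15: enter (1,0), '.' pass, move left to (1,-1)
Step 16: at (1,-1) — EXIT via left edge, pos 1
Distinct cells visited: 16 (path length 16)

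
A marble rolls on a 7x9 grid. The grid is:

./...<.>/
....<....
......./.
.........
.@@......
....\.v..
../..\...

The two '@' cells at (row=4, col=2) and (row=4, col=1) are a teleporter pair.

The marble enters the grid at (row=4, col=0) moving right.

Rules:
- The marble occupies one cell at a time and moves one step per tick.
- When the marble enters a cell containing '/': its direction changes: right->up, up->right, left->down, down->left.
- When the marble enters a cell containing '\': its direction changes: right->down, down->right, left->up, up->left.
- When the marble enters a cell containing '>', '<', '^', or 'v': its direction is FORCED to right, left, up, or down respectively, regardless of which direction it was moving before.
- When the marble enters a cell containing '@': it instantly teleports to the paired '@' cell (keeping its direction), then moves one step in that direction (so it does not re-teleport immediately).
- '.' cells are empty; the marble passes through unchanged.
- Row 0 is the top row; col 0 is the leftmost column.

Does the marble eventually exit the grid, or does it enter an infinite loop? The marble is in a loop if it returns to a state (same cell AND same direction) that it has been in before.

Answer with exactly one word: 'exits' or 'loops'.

Step 1: enter (4,0), '.' pass, move right to (4,1)
Step 2: enter (4,1), '@' teleport (4,1)->(4,2), also enter (4,2), move right to (4,3)
Step 3: enter (4,3), '.' pass, move right to (4,4)
Step 4: enter (4,4), '.' pass, move right to (4,5)
Step 5: enter (4,5), '.' pass, move right to (4,6)
Step 6: enter (4,6), '.' pass, move right to (4,7)
Step 7: enter (4,7), '.' pass, move right to (4,8)
Step 8: enter (4,8), '.' pass, move right to (4,9)
Step 9: at (4,9) — EXIT via right edge, pos 4

Answer: exits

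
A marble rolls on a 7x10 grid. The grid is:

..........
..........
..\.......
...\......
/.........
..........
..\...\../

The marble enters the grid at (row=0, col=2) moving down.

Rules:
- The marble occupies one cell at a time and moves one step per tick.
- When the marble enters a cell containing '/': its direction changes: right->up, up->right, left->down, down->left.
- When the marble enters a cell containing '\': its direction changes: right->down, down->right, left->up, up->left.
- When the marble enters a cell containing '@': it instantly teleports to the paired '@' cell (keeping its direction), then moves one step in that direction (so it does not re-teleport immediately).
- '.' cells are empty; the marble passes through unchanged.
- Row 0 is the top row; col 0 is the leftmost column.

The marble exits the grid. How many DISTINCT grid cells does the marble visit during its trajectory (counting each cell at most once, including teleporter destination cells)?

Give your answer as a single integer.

Answer: 10

Derivation:
Step 1: enter (0,2), '.' pass, move down to (1,2)
Step 2: enter (1,2), '.' pass, move down to (2,2)
Step 3: enter (2,2), '\' deflects down->right, move right to (2,3)
Step 4: enter (2,3), '.' pass, move right to (2,4)
Step 5: enter (2,4), '.' pass, move right to (2,5)
Step 6: enter (2,5), '.' pass, move right to (2,6)
Step 7: enter (2,6), '.' pass, move right to (2,7)
Step 8: enter (2,7), '.' pass, move right to (2,8)
Step 9: enter (2,8), '.' pass, move right to (2,9)
Step 10: enter (2,9), '.' pass, move right to (2,10)
Step 11: at (2,10) — EXIT via right edge, pos 2
Distinct cells visited: 10 (path length 10)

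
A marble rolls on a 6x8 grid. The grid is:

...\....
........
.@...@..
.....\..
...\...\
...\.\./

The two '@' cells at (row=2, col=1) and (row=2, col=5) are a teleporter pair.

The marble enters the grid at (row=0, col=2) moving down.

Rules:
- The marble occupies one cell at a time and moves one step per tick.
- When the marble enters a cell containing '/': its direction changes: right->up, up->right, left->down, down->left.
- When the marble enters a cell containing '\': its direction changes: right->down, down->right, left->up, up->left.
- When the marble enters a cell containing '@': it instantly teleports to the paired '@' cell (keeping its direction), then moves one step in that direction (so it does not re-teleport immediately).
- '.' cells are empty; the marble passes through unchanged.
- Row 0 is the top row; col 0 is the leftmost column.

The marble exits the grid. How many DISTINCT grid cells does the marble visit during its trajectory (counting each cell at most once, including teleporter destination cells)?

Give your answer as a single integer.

Answer: 6

Derivation:
Step 1: enter (0,2), '.' pass, move down to (1,2)
Step 2: enter (1,2), '.' pass, move down to (2,2)
Step 3: enter (2,2), '.' pass, move down to (3,2)
Step 4: enter (3,2), '.' pass, move down to (4,2)
Step 5: enter (4,2), '.' pass, move down to (5,2)
Step 6: enter (5,2), '.' pass, move down to (6,2)
Step 7: at (6,2) — EXIT via bottom edge, pos 2
Distinct cells visited: 6 (path length 6)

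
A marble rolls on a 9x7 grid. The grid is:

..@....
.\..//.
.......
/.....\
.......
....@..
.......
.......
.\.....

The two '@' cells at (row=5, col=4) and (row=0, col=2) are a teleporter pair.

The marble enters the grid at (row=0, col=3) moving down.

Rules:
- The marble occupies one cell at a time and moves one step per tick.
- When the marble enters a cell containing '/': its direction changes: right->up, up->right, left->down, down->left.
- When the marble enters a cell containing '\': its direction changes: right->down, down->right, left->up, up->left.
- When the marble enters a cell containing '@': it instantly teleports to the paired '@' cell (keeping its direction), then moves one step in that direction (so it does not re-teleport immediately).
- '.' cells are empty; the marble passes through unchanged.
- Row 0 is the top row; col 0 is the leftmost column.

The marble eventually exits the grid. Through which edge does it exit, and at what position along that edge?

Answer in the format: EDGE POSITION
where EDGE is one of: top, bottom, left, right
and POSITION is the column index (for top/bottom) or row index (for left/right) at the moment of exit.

Answer: bottom 3

Derivation:
Step 1: enter (0,3), '.' pass, move down to (1,3)
Step 2: enter (1,3), '.' pass, move down to (2,3)
Step 3: enter (2,3), '.' pass, move down to (3,3)
Step 4: enter (3,3), '.' pass, move down to (4,3)
Step 5: enter (4,3), '.' pass, move down to (5,3)
Step 6: enter (5,3), '.' pass, move down to (6,3)
Step 7: enter (6,3), '.' pass, move down to (7,3)
Step 8: enter (7,3), '.' pass, move down to (8,3)
Step 9: enter (8,3), '.' pass, move down to (9,3)
Step 10: at (9,3) — EXIT via bottom edge, pos 3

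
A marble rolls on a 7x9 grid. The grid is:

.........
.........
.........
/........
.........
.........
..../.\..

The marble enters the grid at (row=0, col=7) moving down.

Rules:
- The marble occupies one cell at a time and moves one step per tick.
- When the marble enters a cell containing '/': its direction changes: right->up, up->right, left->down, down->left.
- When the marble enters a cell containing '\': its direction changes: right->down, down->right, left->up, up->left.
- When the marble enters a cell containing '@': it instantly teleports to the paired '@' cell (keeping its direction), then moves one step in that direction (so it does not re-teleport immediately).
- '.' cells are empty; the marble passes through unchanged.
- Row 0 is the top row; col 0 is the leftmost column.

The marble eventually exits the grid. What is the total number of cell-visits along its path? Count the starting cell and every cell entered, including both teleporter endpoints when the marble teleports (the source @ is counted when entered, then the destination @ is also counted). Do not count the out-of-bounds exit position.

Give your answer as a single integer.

Step 1: enter (0,7), '.' pass, move down to (1,7)
Step 2: enter (1,7), '.' pass, move down to (2,7)
Step 3: enter (2,7), '.' pass, move down to (3,7)
Step 4: enter (3,7), '.' pass, move down to (4,7)
Step 5: enter (4,7), '.' pass, move down to (5,7)
Step 6: enter (5,7), '.' pass, move down to (6,7)
Step 7: enter (6,7), '.' pass, move down to (7,7)
Step 8: at (7,7) — EXIT via bottom edge, pos 7
Path length (cell visits): 7

Answer: 7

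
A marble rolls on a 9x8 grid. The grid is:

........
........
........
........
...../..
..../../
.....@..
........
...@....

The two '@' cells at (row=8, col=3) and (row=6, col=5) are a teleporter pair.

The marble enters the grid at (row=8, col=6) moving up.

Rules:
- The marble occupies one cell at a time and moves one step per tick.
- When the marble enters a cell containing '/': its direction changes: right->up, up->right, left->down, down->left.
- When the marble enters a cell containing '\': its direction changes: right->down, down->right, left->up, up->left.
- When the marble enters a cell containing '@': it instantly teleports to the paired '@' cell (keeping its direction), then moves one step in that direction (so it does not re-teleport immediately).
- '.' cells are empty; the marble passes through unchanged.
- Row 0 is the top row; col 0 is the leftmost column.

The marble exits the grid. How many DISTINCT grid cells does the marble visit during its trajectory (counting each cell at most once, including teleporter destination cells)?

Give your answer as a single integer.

Answer: 9

Derivation:
Step 1: enter (8,6), '.' pass, move up to (7,6)
Step 2: enter (7,6), '.' pass, move up to (6,6)
Step 3: enter (6,6), '.' pass, move up to (5,6)
Step 4: enter (5,6), '.' pass, move up to (4,6)
Step 5: enter (4,6), '.' pass, move up to (3,6)
Step 6: enter (3,6), '.' pass, move up to (2,6)
Step 7: enter (2,6), '.' pass, move up to (1,6)
Step 8: enter (1,6), '.' pass, move up to (0,6)
Step 9: enter (0,6), '.' pass, move up to (-1,6)
Step 10: at (-1,6) — EXIT via top edge, pos 6
Distinct cells visited: 9 (path length 9)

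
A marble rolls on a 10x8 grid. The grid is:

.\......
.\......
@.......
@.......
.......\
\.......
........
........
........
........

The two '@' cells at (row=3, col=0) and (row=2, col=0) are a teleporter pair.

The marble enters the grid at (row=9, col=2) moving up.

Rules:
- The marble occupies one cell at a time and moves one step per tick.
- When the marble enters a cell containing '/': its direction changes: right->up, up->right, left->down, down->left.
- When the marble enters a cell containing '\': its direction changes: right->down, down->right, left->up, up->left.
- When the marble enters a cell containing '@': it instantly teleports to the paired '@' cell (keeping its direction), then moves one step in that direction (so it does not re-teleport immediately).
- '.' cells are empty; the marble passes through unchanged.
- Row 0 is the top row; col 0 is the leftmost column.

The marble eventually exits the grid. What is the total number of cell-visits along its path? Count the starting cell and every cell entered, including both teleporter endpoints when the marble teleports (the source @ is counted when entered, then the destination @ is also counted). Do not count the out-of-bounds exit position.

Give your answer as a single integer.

Step 1: enter (9,2), '.' pass, move up to (8,2)
Step 2: enter (8,2), '.' pass, move up to (7,2)
Step 3: enter (7,2), '.' pass, move up to (6,2)
Step 4: enter (6,2), '.' pass, move up to (5,2)
Step 5: enter (5,2), '.' pass, move up to (4,2)
Step 6: enter (4,2), '.' pass, move up to (3,2)
Step 7: enter (3,2), '.' pass, move up to (2,2)
Step 8: enter (2,2), '.' pass, move up to (1,2)
Step 9: enter (1,2), '.' pass, move up to (0,2)
Step 10: enter (0,2), '.' pass, move up to (-1,2)
Step 11: at (-1,2) — EXIT via top edge, pos 2
Path length (cell visits): 10

Answer: 10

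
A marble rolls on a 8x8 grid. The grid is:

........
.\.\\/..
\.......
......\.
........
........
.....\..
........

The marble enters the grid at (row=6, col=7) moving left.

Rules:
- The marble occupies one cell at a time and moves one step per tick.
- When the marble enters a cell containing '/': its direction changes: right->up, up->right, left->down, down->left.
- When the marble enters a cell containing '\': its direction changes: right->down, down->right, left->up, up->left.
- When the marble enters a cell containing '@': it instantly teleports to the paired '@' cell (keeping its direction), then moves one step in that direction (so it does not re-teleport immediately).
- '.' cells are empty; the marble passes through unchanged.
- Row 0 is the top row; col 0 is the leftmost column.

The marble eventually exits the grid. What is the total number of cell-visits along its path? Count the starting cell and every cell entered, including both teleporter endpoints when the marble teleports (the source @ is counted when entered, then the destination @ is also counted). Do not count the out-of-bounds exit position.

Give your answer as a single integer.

Answer: 10

Derivation:
Step 1: enter (6,7), '.' pass, move left to (6,6)
Step 2: enter (6,6), '.' pass, move left to (6,5)
Step 3: enter (6,5), '\' deflects left->up, move up to (5,5)
Step 4: enter (5,5), '.' pass, move up to (4,5)
Step 5: enter (4,5), '.' pass, move up to (3,5)
Step 6: enter (3,5), '.' pass, move up to (2,5)
Step 7: enter (2,5), '.' pass, move up to (1,5)
Step 8: enter (1,5), '/' deflects up->right, move right to (1,6)
Step 9: enter (1,6), '.' pass, move right to (1,7)
Step 10: enter (1,7), '.' pass, move right to (1,8)
Step 11: at (1,8) — EXIT via right edge, pos 1
Path length (cell visits): 10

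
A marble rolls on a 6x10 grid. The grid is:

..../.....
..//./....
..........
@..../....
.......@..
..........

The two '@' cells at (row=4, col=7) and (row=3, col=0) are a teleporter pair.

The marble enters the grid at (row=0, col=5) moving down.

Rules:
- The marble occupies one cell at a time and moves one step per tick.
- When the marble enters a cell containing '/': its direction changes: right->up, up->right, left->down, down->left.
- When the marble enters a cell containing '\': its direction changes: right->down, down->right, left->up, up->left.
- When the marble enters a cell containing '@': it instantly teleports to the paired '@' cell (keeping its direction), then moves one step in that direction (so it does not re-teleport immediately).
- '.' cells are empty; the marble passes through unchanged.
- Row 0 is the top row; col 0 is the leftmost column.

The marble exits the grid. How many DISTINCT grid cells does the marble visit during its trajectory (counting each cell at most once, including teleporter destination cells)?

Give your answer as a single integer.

Answer: 8

Derivation:
Step 1: enter (0,5), '.' pass, move down to (1,5)
Step 2: enter (1,5), '/' deflects down->left, move left to (1,4)
Step 3: enter (1,4), '.' pass, move left to (1,3)
Step 4: enter (1,3), '/' deflects left->down, move down to (2,3)
Step 5: enter (2,3), '.' pass, move down to (3,3)
Step 6: enter (3,3), '.' pass, move down to (4,3)
Step 7: enter (4,3), '.' pass, move down to (5,3)
Step 8: enter (5,3), '.' pass, move down to (6,3)
Step 9: at (6,3) — EXIT via bottom edge, pos 3
Distinct cells visited: 8 (path length 8)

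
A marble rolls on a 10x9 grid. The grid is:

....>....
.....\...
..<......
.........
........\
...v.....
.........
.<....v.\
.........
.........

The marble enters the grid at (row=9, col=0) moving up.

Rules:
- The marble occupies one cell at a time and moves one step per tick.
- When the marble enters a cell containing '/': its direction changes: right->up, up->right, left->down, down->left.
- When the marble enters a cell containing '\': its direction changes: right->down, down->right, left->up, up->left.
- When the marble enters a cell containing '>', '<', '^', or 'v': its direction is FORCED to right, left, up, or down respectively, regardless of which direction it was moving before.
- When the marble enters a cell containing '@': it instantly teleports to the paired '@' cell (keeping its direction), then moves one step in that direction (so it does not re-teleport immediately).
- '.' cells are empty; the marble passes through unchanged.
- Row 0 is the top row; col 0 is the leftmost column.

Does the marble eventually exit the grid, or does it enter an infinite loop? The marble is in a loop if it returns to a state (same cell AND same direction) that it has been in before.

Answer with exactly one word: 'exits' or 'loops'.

Answer: exits

Derivation:
Step 1: enter (9,0), '.' pass, move up to (8,0)
Step 2: enter (8,0), '.' pass, move up to (7,0)
Step 3: enter (7,0), '.' pass, move up to (6,0)
Step 4: enter (6,0), '.' pass, move up to (5,0)
Step 5: enter (5,0), '.' pass, move up to (4,0)
Step 6: enter (4,0), '.' pass, move up to (3,0)
Step 7: enter (3,0), '.' pass, move up to (2,0)
Step 8: enter (2,0), '.' pass, move up to (1,0)
Step 9: enter (1,0), '.' pass, move up to (0,0)
Step 10: enter (0,0), '.' pass, move up to (-1,0)
Step 11: at (-1,0) — EXIT via top edge, pos 0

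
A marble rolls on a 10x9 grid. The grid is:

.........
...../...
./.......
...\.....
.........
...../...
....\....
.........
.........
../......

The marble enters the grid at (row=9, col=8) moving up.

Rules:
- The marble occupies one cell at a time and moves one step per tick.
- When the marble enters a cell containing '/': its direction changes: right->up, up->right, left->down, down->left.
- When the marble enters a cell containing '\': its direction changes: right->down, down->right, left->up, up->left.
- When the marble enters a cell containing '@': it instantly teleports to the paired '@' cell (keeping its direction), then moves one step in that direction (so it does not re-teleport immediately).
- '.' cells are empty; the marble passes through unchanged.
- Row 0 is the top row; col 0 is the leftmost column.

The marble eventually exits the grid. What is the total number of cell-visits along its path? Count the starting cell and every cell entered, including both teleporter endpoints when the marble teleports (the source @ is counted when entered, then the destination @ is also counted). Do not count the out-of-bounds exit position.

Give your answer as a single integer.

Step 1: enter (9,8), '.' pass, move up to (8,8)
Step 2: enter (8,8), '.' pass, move up to (7,8)
Step 3: enter (7,8), '.' pass, move up to (6,8)
Step 4: enter (6,8), '.' pass, move up to (5,8)
Step 5: enter (5,8), '.' pass, move up to (4,8)
Step 6: enter (4,8), '.' pass, move up to (3,8)
Step 7: enter (3,8), '.' pass, move up to (2,8)
Step 8: enter (2,8), '.' pass, move up to (1,8)
Step 9: enter (1,8), '.' pass, move up to (0,8)
Step 10: enter (0,8), '.' pass, move up to (-1,8)
Step 11: at (-1,8) — EXIT via top edge, pos 8
Path length (cell visits): 10

Answer: 10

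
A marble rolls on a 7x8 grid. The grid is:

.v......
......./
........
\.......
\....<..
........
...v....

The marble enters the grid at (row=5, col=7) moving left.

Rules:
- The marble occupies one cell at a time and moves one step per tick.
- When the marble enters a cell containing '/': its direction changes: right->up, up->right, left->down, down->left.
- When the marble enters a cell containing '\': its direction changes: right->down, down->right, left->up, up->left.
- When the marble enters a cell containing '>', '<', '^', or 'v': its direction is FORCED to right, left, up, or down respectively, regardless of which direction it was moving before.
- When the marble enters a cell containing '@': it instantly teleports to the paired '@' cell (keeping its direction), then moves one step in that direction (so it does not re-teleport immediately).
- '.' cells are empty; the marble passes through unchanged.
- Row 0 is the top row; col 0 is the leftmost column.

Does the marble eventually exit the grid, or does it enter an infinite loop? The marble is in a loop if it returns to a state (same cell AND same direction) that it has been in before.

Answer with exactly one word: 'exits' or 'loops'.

Answer: exits

Derivation:
Step 1: enter (5,7), '.' pass, move left to (5,6)
Step 2: enter (5,6), '.' pass, move left to (5,5)
Step 3: enter (5,5), '.' pass, move left to (5,4)
Step 4: enter (5,4), '.' pass, move left to (5,3)
Step 5: enter (5,3), '.' pass, move left to (5,2)
Step 6: enter (5,2), '.' pass, move left to (5,1)
Step 7: enter (5,1), '.' pass, move left to (5,0)
Step 8: enter (5,0), '.' pass, move left to (5,-1)
Step 9: at (5,-1) — EXIT via left edge, pos 5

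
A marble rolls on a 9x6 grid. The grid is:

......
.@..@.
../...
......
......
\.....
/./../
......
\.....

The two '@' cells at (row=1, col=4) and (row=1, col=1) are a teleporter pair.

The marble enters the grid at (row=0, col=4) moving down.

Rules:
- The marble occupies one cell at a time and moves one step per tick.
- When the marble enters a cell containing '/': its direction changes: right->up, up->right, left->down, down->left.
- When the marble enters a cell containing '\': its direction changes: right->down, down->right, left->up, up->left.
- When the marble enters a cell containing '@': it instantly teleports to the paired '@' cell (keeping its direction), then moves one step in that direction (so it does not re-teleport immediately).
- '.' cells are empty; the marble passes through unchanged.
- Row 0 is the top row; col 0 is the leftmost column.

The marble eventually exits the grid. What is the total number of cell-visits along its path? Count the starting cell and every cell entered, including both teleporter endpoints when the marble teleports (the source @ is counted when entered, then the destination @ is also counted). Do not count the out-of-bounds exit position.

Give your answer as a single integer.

Step 1: enter (0,4), '.' pass, move down to (1,4)
Step 2: enter (1,4), '@' teleport (1,4)->(1,1), also enter (1,1), move down to (2,1)
Step 3: enter (2,1), '.' pass, move down to (3,1)
Step 4: enter (3,1), '.' pass, move down to (4,1)
Step 5: enter (4,1), '.' pass, move down to (5,1)
Step 6: enter (5,1), '.' pass, move down to (6,1)
Step 7: enter (6,1), '.' pass, move down to (7,1)
Step 8: enter (7,1), '.' pass, move down to (8,1)
Step 9: enter (8,1), '.' pass, move down to (9,1)
Step 10: at (9,1) — EXIT via bottom edge, pos 1
Path length (cell visits): 10

Answer: 10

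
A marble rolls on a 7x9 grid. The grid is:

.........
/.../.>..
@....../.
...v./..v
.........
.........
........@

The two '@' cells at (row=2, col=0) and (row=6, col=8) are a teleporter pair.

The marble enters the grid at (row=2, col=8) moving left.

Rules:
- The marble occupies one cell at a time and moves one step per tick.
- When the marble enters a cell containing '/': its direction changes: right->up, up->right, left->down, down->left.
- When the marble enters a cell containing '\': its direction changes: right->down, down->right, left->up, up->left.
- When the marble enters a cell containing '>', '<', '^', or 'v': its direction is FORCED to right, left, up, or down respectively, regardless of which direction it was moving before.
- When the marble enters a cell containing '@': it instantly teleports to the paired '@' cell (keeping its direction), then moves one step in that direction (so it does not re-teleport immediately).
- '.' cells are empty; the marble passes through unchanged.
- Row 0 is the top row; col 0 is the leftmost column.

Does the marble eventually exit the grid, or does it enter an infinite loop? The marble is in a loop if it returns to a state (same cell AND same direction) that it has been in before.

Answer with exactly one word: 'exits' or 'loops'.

Step 1: enter (2,8), '.' pass, move left to (2,7)
Step 2: enter (2,7), '/' deflects left->down, move down to (3,7)
Step 3: enter (3,7), '.' pass, move down to (4,7)
Step 4: enter (4,7), '.' pass, move down to (5,7)
Step 5: enter (5,7), '.' pass, move down to (6,7)
Step 6: enter (6,7), '.' pass, move down to (7,7)
Step 7: at (7,7) — EXIT via bottom edge, pos 7

Answer: exits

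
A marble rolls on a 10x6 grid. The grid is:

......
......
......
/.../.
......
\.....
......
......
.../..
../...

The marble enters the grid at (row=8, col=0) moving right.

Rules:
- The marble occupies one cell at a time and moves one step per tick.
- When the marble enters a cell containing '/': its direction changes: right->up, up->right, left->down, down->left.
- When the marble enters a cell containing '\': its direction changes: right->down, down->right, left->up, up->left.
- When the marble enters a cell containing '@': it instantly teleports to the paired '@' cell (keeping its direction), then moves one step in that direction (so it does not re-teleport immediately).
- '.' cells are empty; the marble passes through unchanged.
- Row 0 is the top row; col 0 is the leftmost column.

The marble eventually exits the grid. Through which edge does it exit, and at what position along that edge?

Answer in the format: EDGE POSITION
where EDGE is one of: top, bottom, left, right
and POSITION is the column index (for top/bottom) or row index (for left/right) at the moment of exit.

Step 1: enter (8,0), '.' pass, move right to (8,1)
Step 2: enter (8,1), '.' pass, move right to (8,2)
Step 3: enter (8,2), '.' pass, move right to (8,3)
Step 4: enter (8,3), '/' deflects right->up, move up to (7,3)
Step 5: enter (7,3), '.' pass, move up to (6,3)
Step 6: enter (6,3), '.' pass, move up to (5,3)
Step 7: enter (5,3), '.' pass, move up to (4,3)
Step 8: enter (4,3), '.' pass, move up to (3,3)
Step 9: enter (3,3), '.' pass, move up to (2,3)
Step 10: enter (2,3), '.' pass, move up to (1,3)
Step 11: enter (1,3), '.' pass, move up to (0,3)
Step 12: enter (0,3), '.' pass, move up to (-1,3)
Step 13: at (-1,3) — EXIT via top edge, pos 3

Answer: top 3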